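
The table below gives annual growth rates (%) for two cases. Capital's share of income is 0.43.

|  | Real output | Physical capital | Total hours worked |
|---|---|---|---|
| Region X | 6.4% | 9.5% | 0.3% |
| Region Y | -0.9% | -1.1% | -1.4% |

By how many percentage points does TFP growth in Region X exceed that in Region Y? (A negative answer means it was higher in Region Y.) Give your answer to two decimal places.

1.77 percentage points

Labor's share = 1 − 0.43 = 0.57.
Region X: TFP = 6.4 − 4.085 − 0.171 = 2.144%.
Region Y: TFP = -0.9 + 0.473 + 0.798 = 0.371%.
Difference = 2.144 − (0.371) = 1.773 pp.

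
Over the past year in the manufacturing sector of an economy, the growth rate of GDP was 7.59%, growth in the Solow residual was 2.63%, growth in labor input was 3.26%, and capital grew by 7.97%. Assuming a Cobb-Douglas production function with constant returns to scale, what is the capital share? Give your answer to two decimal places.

0.36

gY = gA + α·gK + (1−α)·gL, so gY − gA − gL = α(gK − gL).
7.59 − 2.63 − 3.26 = α × (7.97 − 3.26).
1.7 = 4.71 α, so α = 0.3609.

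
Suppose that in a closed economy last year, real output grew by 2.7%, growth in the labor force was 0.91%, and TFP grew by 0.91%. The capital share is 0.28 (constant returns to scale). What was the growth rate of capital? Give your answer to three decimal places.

Labor's share = 1 − 0.28 = 0.72.
gY = gA + 0.72×0.91 + 0.28×g.
0.28×g = 2.7 − 0.91 − 0.6552 = 1.1348.
g = 1.1348 / 0.28 = 4.05286%.

4.053%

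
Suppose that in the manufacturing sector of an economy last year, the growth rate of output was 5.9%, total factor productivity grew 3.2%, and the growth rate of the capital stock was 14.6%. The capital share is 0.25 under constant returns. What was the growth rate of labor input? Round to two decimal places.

Labor's share = 1 − 0.25 = 0.75.
gY = gA + 0.25×14.6 + 0.75×g.
0.75×g = 5.9 − 3.2 − 3.65 = -0.95.
g = -0.95 / 0.75 = -1.2667%.

-1.27%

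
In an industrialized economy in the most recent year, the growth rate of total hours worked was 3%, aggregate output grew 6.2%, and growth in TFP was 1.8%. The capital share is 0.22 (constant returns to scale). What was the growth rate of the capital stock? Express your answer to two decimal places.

9.36%

Labor's share = 1 − 0.22 = 0.78.
gY = gA + 0.78×3 + 0.22×g.
0.22×g = 6.2 − 1.8 − 2.34 = 2.06.
g = 2.06 / 0.22 = 9.3636%.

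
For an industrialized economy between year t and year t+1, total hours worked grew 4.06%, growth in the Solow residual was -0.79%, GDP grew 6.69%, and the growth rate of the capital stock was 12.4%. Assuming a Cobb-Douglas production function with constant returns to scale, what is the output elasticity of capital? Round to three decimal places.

0.410

gY = gA + α·gK + (1−α)·gL, so gY − gA − gL = α(gK − gL).
6.69 + 0.79 − 4.06 = α × (12.4 − 4.06).
3.42 = 8.34 α, so α = 0.41007.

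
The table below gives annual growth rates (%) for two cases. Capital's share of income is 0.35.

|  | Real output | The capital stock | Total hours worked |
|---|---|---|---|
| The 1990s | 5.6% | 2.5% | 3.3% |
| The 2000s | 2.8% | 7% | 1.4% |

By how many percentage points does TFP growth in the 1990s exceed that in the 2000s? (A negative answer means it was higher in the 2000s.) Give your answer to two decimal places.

Labor's share = 1 − 0.35 = 0.65.
The 1990s: TFP = 5.6 − 0.875 − 2.145 = 2.58%.
The 2000s: TFP = 2.8 − 2.45 − 0.91 = -0.56%.
Difference = 2.58 − (-0.56) = 3.14 pp.

3.14 percentage points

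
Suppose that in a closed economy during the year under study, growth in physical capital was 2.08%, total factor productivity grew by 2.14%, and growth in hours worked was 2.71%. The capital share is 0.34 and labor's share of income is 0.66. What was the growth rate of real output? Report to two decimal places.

Real output growth was 4.64%.

Labor's share = 1 − 0.34 = 0.66.
Physical capital: 0.34 × 2.08 = 0.7072 pp.
Hours worked: 0.66 × 2.71 = 1.7886 pp.
Output growth = 2.14 + 2.4958 = 4.6358%.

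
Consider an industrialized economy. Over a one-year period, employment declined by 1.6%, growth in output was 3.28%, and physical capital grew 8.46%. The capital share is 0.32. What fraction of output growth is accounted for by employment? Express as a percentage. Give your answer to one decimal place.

Labor's share = 1 − 0.32 = 0.68.
Employment contributed 0.68 × (-1.6) = -1.088 pp.
Share of growth = -1.088 / 3.28 × 100 = -33.171%.

-33.2%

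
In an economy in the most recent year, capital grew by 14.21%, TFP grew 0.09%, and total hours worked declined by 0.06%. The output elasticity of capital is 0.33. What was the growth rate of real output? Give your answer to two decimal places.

Real output growth was 4.74%.

Labor's share = 1 − 0.33 = 0.67.
Capital: 0.33 × 14.21 = 4.6893 pp.
Total hours worked: 0.67 × (-0.06) = -0.0402 pp.
Output growth = 0.09 + 4.6491 = 4.7391%.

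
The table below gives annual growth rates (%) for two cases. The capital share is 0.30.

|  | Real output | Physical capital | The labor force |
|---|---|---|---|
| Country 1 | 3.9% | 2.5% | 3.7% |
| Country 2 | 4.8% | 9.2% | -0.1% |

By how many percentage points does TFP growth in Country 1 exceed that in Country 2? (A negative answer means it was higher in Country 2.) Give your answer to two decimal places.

-1.55 percentage points

Labor's share = 1 − 0.3 = 0.7.
Country 1: TFP = 3.9 − 0.75 − 2.59 = 0.56%.
Country 2: TFP = 4.8 − 2.76 + 0.07 = 2.11%.
Difference = 0.56 − (2.11) = -1.55 pp.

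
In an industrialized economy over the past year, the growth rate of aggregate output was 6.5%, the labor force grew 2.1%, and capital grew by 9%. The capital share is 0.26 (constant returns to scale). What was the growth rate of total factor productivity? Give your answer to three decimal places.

Labor's share = 1 − 0.26 = 0.74.
Capital: 0.26 × 9 = 2.34 pp.
The labor force: 0.74 × 2.1 = 1.554 pp.
TFP growth = 6.5 − 3.894 = 2.606%.

2.606%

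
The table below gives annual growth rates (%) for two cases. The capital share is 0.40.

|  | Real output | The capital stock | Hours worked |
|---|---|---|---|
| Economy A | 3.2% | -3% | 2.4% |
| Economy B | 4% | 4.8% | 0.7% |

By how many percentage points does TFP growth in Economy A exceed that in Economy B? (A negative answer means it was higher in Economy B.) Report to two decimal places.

1.30 percentage points

Labor's share = 1 − 0.4 = 0.6.
Economy A: TFP = 3.2 + 1.2 − 1.44 = 2.96%.
Economy B: TFP = 4 − 1.92 − 0.42 = 1.66%.
Difference = 2.96 − (1.66) = 1.3 pp.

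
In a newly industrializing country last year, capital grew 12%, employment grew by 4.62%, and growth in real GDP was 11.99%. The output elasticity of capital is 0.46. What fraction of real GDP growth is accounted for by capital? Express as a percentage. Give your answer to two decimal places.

Capital contributed 0.46 × 12 = 5.52 pp.
Share of growth = 5.52 / 11.99 × 100 = 46.0384%.

46.04%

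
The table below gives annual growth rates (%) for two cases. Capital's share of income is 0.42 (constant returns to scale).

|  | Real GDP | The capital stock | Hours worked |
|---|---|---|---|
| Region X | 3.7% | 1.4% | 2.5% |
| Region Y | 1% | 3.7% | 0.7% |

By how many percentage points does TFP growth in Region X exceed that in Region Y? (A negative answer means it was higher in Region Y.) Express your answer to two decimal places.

Labor's share = 1 − 0.42 = 0.58.
Region X: TFP = 3.7 − 0.588 − 1.45 = 1.662%.
Region Y: TFP = 1 − 1.554 − 0.406 = -0.96%.
Difference = 1.662 − (-0.96) = 2.622 pp.

2.62 percentage points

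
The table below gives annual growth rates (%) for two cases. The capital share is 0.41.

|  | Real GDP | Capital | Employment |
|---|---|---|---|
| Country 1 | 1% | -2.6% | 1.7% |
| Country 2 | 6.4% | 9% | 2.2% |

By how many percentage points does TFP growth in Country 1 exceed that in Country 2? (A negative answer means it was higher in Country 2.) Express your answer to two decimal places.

-0.35 percentage points

Labor's share = 1 − 0.41 = 0.59.
Country 1: TFP = 1 + 1.066 − 1.003 = 1.063%.
Country 2: TFP = 6.4 − 3.69 − 1.298 = 1.412%.
Difference = 1.063 − (1.412) = -0.349 pp.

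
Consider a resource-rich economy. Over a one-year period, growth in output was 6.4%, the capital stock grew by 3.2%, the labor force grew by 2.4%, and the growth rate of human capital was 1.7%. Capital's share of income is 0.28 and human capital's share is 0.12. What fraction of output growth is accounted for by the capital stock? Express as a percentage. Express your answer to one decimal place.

The capital stock contributed 0.28 × 3.2 = 0.896 pp.
Share of growth = 0.896 / 6.4 × 100 = 14%.

14.0%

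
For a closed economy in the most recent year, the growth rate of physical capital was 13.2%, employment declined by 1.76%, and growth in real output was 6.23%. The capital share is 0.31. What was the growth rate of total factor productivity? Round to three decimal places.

Labor's share = 1 − 0.31 = 0.69.
Physical capital: 0.31 × 13.2 = 4.092 pp.
Employment: 0.69 × (-1.76) = -1.2144 pp.
TFP growth = 6.23 − 2.8776 = 3.3524%.

3.352%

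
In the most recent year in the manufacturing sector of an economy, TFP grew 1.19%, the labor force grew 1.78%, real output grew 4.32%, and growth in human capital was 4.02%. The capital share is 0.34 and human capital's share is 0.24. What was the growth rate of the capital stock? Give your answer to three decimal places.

The capital stock growth was 4.169%.

Labor's share = 1 − 0.34 − 0.24 = 0.42.
gY = gA + 0.24×4.02 + 0.42×1.78 + 0.34×g.
0.34×g = 4.32 − 1.19 − 1.7124 = 1.4176.
g = 1.4176 / 0.34 = 4.16941%.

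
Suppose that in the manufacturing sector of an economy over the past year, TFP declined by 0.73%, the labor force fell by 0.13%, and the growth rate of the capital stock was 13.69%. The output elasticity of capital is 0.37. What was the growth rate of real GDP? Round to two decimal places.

4.25%

Labor's share = 1 − 0.37 = 0.63.
The capital stock: 0.37 × 13.69 = 5.0653 pp.
The labor force: 0.63 × (-0.13) = -0.0819 pp.
Output growth = -0.73 + 4.9834 = 4.2534%.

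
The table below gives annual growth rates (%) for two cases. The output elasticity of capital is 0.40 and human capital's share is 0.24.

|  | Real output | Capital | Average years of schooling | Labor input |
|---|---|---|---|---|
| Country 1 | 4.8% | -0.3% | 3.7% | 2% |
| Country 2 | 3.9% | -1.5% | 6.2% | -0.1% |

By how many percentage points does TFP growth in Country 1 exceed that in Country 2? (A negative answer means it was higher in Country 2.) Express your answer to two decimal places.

0.26 percentage points

Labor's share = 1 − 0.4 − 0.24 = 0.36.
Country 1: TFP = 4.8 + 0.12 − 0.888 − 0.72 = 3.312%.
Country 2: TFP = 3.9 + 0.6 − 1.488 + 0.036 = 3.048%.
Difference = 3.312 − (3.048) = 0.264 pp.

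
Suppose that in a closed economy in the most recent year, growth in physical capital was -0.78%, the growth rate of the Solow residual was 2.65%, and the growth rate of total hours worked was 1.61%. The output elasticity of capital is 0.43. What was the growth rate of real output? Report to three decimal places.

Labor's share = 1 − 0.43 = 0.57.
Physical capital: 0.43 × (-0.78) = -0.3354 pp.
Total hours worked: 0.57 × 1.61 = 0.9177 pp.
Output growth = 2.65 + 0.5823 = 3.2323%.

3.232%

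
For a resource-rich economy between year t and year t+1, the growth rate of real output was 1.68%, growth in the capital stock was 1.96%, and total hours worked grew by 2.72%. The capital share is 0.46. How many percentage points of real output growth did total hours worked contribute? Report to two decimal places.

1.47 pp

Labor's share = 1 − 0.46 = 0.54.
Contribution = share × growth = 0.54 × 2.72 = 1.4688 pp.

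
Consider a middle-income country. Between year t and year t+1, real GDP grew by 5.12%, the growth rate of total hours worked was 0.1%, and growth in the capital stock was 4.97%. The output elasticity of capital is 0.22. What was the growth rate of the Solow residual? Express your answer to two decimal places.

Labor's share = 1 − 0.22 = 0.78.
The capital stock: 0.22 × 4.97 = 1.0934 pp.
Total hours worked: 0.78 × 0.1 = 0.078 pp.
TFP growth = 5.12 − 1.1714 = 3.9486%.

The Solow residual growth was 3.95%.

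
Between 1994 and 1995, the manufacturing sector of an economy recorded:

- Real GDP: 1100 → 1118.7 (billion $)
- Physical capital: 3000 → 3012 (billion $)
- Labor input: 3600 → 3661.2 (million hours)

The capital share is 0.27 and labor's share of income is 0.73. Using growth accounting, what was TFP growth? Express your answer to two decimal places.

TFP growth was 0.35%.

Real GDP growth = (1118.7 − 1100) / 1100 = 1.7%.
Physical capital growth = (3012 − 3000) / 3000 = 0.4%.
Labor input growth = (3661.2 − 3600) / 3600 = 1.7%.
Labor's share = 1 − 0.27 = 0.73.
Physical capital: 0.27 × 0.4 = 0.108 pp.
Labor input: 0.73 × 1.7 = 1.241 pp.
TFP growth = 1.7 − 1.349 = 0.351%.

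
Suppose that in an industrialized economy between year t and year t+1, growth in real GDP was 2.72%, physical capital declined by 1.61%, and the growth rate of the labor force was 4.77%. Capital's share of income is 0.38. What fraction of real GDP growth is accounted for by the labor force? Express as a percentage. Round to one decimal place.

108.7%

Labor's share = 1 − 0.38 = 0.62.
The labor force contributed 0.62 × 4.77 = 2.9574 pp.
Share of growth = 2.9574 / 2.72 × 100 = 108.728%.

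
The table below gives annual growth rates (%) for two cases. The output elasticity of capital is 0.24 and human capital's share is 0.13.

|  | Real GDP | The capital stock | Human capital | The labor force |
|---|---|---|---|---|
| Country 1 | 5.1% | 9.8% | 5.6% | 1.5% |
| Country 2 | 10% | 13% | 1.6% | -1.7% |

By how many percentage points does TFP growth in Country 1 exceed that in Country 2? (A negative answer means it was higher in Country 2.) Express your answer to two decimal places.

-6.67 percentage points

Labor's share = 1 − 0.24 − 0.13 = 0.63.
Country 1: TFP = 5.1 − 2.352 − 0.728 − 0.945 = 1.075%.
Country 2: TFP = 10 − 3.12 − 0.208 + 1.071 = 7.743%.
Difference = 1.075 − (7.743) = -6.668 pp.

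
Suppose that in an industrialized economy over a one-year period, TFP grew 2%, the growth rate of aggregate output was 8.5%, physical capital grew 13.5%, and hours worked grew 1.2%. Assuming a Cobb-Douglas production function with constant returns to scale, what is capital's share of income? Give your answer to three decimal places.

gY = gA + α·gK + (1−α)·gL, so gY − gA − gL = α(gK − gL).
8.5 − 2 − 1.2 = α × (13.5 − 1.2).
5.3 = 12.3 α, so α = 0.43089.

Capital's share of income is 0.431.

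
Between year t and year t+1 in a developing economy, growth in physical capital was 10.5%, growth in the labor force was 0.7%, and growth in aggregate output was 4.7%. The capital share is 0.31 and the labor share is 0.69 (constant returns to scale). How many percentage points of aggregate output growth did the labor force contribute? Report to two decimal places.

0.48 percentage points

Labor's share = 1 − 0.31 = 0.69.
Contribution = share × growth = 0.69 × 0.7 = 0.483 pp.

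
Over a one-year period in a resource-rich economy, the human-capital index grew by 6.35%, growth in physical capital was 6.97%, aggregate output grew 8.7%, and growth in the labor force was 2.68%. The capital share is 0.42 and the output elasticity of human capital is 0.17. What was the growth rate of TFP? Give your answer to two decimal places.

3.59%

Labor's share = 1 − 0.42 − 0.17 = 0.41.
Physical capital: 0.42 × 6.97 = 2.9274 pp.
The human-capital index: 0.17 × 6.35 = 1.0795 pp.
The labor force: 0.41 × 2.68 = 1.0988 pp.
TFP growth = 8.7 − 5.1057 = 3.5943%.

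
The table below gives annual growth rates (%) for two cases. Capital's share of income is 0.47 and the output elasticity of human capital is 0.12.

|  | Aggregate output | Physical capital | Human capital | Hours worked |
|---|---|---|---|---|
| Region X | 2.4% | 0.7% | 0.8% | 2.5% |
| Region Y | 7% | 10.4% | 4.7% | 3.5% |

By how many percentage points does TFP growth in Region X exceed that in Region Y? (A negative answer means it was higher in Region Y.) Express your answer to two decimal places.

0.84 percentage points

Labor's share = 1 − 0.47 − 0.12 = 0.41.
Region X: TFP = 2.4 − 0.329 − 0.096 − 1.025 = 0.95%.
Region Y: TFP = 7 − 4.888 − 0.564 − 1.435 = 0.113%.
Difference = 0.95 − (0.113) = 0.837 pp.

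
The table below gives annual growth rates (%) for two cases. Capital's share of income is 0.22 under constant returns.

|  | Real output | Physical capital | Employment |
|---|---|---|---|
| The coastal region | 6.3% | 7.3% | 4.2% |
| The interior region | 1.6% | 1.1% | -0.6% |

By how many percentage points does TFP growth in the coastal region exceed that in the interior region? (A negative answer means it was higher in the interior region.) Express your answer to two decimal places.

-0.41 percentage points

Labor's share = 1 − 0.22 = 0.78.
The coastal region: TFP = 6.3 − 1.606 − 3.276 = 1.418%.
The interior region: TFP = 1.6 − 0.242 + 0.468 = 1.826%.
Difference = 1.418 − (1.826) = -0.408 pp.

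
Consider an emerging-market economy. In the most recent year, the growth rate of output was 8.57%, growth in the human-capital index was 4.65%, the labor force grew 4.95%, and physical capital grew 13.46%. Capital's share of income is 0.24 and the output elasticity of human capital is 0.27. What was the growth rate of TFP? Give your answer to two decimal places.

Labor's share = 1 − 0.24 − 0.27 = 0.49.
Physical capital: 0.24 × 13.46 = 3.2304 pp.
The human-capital index: 0.27 × 4.65 = 1.2555 pp.
The labor force: 0.49 × 4.95 = 2.4255 pp.
TFP growth = 8.57 − 6.9114 = 1.6586%.

1.66%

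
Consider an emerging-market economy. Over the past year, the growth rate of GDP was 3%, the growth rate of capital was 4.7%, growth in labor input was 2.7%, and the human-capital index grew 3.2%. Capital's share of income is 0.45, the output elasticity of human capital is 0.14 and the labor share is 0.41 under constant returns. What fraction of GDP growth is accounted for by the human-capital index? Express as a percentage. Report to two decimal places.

The human-capital index contributed 0.14 × 3.2 = 0.448 pp.
Share of growth = 0.448 / 3 × 100 = 14.9333%.

14.93%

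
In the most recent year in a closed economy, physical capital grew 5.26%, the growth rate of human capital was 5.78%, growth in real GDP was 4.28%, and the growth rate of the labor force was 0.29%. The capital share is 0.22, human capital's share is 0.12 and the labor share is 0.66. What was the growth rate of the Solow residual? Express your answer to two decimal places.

2.24%

Labor's share = 1 − 0.22 − 0.12 = 0.66.
Physical capital: 0.22 × 5.26 = 1.1572 pp.
Human capital: 0.12 × 5.78 = 0.6936 pp.
The labor force: 0.66 × 0.29 = 0.1914 pp.
TFP growth = 4.28 − 2.0422 = 2.2378%.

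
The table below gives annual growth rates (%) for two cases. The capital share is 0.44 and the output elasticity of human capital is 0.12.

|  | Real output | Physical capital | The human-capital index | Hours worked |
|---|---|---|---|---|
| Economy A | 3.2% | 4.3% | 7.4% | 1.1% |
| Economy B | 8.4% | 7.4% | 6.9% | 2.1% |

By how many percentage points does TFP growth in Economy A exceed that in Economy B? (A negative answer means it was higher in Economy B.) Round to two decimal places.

-3.46 percentage points

Labor's share = 1 − 0.44 − 0.12 = 0.44.
Economy A: TFP = 3.2 − 1.892 − 0.888 − 0.484 = -0.064%.
Economy B: TFP = 8.4 − 3.256 − 0.828 − 0.924 = 3.392%.
Difference = -0.064 − (3.392) = -3.456 pp.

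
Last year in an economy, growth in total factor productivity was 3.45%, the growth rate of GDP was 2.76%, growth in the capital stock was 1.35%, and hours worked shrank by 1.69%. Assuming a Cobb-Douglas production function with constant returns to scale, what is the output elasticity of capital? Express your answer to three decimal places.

gY = gA + α·gK + (1−α)·gL, so gY − gA − gL = α(gK − gL).
2.76 − 3.45 + 1.69 = α × (1.35 − (-1.69)).
1 = 3.04 α, so α = 0.32895.

The output elasticity of capital is 0.329.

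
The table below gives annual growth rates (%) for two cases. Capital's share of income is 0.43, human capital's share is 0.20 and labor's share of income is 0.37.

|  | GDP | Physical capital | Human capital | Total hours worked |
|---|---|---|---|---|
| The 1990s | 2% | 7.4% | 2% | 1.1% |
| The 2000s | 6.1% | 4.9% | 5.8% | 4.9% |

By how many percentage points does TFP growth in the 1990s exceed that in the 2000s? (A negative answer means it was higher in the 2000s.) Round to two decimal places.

-3.01 percentage points

Labor's share = 1 − 0.43 − 0.2 = 0.37.
The 1990s: TFP = 2 − 3.182 − 0.4 − 0.407 = -1.989%.
The 2000s: TFP = 6.1 − 2.107 − 1.16 − 1.813 = 1.02%.
Difference = -1.989 − (1.02) = -3.009 pp.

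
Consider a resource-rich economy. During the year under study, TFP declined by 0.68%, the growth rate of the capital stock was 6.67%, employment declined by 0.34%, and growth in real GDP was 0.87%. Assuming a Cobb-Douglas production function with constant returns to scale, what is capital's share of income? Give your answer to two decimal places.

gY = gA + α·gK + (1−α)·gL, so gY − gA − gL = α(gK − gL).
0.87 + 0.68 + 0.34 = α × (6.67 − (-0.34)).
1.89 = 7.01 α, so α = 0.2696.

0.27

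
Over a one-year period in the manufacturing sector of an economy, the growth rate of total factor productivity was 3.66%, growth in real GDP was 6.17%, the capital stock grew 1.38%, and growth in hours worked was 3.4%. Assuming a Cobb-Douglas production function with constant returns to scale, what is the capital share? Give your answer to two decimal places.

0.44

gY = gA + α·gK + (1−α)·gL, so gY − gA − gL = α(gK − gL).
6.17 − 3.66 − 3.4 = α × (1.38 − 3.4).
-0.89 = -2.02 α, so α = 0.4406.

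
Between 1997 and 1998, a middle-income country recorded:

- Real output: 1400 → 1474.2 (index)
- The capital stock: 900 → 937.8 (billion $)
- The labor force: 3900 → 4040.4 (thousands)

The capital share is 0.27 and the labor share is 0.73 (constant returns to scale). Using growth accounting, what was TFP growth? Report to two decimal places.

TFP grew 1.54%.

Real output growth = (1474.2 − 1400) / 1400 = 5.3%.
The capital stock growth = (937.8 − 900) / 900 = 4.2%.
The labor force growth = (4040.4 − 3900) / 3900 = 3.6%.
Labor's share = 1 − 0.27 = 0.73.
The capital stock: 0.27 × 4.2 = 1.134 pp.
The labor force: 0.73 × 3.6 = 2.628 pp.
TFP growth = 5.3 − 3.762 = 1.538%.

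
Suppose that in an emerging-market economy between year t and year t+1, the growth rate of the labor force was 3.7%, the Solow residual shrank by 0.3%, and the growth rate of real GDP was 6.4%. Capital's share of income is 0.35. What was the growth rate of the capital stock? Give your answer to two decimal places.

Labor's share = 1 − 0.35 = 0.65.
gY = gA + 0.65×3.7 + 0.35×g.
0.35×g = 6.4 + 0.3 − 2.405 = 4.295.
g = 4.295 / 0.35 = 12.2714%.

The capital stock grew 12.27%.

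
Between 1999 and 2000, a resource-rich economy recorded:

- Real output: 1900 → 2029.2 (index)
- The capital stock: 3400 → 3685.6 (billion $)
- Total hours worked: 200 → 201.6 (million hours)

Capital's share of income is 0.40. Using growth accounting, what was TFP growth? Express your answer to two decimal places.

Real output growth = (2029.2 − 1900) / 1900 = 6.8%.
The capital stock growth = (3685.6 − 3400) / 3400 = 8.4%.
Total hours worked growth = (201.6 − 200) / 200 = 0.8%.
Labor's share = 1 − 0.4 = 0.6.
The capital stock: 0.4 × 8.4 = 3.36 pp.
Total hours worked: 0.6 × 0.8 = 0.48 pp.
TFP growth = 6.8 − 3.84 = 2.96%.

TFP grew 2.96%.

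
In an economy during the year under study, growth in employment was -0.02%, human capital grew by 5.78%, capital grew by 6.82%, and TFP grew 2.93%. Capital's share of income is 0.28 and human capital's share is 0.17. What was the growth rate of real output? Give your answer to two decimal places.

5.81%

Labor's share = 1 − 0.28 − 0.17 = 0.55.
Capital: 0.28 × 6.82 = 1.9096 pp.
Human capital: 0.17 × 5.78 = 0.9826 pp.
Employment: 0.55 × (-0.02) = -0.011 pp.
Output growth = 2.93 + 2.8812 = 5.8112%.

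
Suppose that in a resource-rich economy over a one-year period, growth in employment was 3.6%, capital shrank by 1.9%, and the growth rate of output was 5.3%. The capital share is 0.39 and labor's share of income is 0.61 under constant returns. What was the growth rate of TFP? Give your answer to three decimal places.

TFP growth was 3.845%.

Labor's share = 1 − 0.39 = 0.61.
Capital: 0.39 × (-1.9) = -0.741 pp.
Employment: 0.61 × 3.6 = 2.196 pp.
TFP growth = 5.3 − 1.455 = 3.845%.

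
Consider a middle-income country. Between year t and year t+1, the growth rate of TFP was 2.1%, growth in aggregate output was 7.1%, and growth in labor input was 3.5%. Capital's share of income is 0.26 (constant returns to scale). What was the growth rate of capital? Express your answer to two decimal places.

9.27%

Labor's share = 1 − 0.26 = 0.74.
gY = gA + 0.74×3.5 + 0.26×g.
0.26×g = 7.1 − 2.1 − 2.59 = 2.41.
g = 2.41 / 0.26 = 9.2692%.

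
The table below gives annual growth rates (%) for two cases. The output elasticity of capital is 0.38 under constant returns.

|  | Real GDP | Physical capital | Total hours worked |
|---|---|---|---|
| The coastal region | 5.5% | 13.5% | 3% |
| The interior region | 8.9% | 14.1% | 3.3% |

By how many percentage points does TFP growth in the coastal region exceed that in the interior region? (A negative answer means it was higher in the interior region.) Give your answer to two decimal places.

Labor's share = 1 − 0.38 = 0.62.
The coastal region: TFP = 5.5 − 5.13 − 1.86 = -1.49%.
The interior region: TFP = 8.9 − 5.358 − 2.046 = 1.496%.
Difference = -1.49 − (1.496) = -2.986 pp.

-2.99 percentage points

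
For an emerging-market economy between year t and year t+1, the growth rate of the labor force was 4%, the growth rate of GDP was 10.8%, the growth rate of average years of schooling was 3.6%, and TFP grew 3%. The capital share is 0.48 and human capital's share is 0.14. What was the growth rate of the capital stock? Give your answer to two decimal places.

Labor's share = 1 − 0.48 − 0.14 = 0.38.
gY = gA + 0.14×3.6 + 0.38×4 + 0.48×g.
0.48×g = 10.8 − 3 − 2.024 = 5.776.
g = 5.776 / 0.48 = 12.0333%.

12.03%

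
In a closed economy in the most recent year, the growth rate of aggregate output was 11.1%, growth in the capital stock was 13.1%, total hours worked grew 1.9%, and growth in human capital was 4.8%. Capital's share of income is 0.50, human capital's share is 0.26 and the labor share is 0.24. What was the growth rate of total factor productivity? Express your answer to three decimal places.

2.846%

Labor's share = 1 − 0.5 − 0.26 = 0.24.
The capital stock: 0.5 × 13.1 = 6.55 pp.
Human capital: 0.26 × 4.8 = 1.248 pp.
Total hours worked: 0.24 × 1.9 = 0.456 pp.
TFP growth = 11.1 − 8.254 = 2.846%.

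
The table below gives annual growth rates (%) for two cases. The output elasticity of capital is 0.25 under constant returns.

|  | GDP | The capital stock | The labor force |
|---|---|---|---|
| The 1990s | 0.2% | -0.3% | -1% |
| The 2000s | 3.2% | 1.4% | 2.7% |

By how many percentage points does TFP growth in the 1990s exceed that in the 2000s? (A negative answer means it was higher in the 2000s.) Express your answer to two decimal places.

Labor's share = 1 − 0.25 = 0.75.
The 1990s: TFP = 0.2 + 0.075 + 0.75 = 1.025%.
The 2000s: TFP = 3.2 − 0.35 − 2.025 = 0.825%.
Difference = 1.025 − (0.825) = 0.2 pp.

0.20 percentage points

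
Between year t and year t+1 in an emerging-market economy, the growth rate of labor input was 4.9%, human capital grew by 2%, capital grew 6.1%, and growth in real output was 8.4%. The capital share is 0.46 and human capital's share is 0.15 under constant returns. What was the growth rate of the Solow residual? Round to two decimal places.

Labor's share = 1 − 0.46 − 0.15 = 0.39.
Capital: 0.46 × 6.1 = 2.806 pp.
Human capital: 0.15 × 2 = 0.3 pp.
Labor input: 0.39 × 4.9 = 1.911 pp.
TFP growth = 8.4 − 5.017 = 3.383%.

3.38%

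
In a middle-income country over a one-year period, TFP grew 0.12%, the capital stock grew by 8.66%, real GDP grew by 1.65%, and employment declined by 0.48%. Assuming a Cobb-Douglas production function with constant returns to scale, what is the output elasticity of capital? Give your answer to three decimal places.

gY = gA + α·gK + (1−α)·gL, so gY − gA − gL = α(gK − gL).
1.65 − 0.12 + 0.48 = α × (8.66 − (-0.48)).
2.01 = 9.14 α, so α = 0.21991.

0.220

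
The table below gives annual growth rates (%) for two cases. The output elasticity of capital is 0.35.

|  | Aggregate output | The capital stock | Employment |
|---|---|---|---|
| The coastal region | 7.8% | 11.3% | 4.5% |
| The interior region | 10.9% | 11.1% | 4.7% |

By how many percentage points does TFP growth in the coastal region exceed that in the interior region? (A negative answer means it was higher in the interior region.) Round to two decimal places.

-3.04 percentage points

Labor's share = 1 − 0.35 = 0.65.
The coastal region: TFP = 7.8 − 3.955 − 2.925 = 0.92%.
The interior region: TFP = 10.9 − 3.885 − 3.055 = 3.96%.
Difference = 0.92 − (3.96) = -3.04 pp.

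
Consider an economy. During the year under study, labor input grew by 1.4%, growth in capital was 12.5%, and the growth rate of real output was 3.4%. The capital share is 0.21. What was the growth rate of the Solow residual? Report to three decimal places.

-0.331%

Labor's share = 1 − 0.21 = 0.79.
Capital: 0.21 × 12.5 = 2.625 pp.
Labor input: 0.79 × 1.4 = 1.106 pp.
TFP growth = 3.4 − 3.731 = -0.331%.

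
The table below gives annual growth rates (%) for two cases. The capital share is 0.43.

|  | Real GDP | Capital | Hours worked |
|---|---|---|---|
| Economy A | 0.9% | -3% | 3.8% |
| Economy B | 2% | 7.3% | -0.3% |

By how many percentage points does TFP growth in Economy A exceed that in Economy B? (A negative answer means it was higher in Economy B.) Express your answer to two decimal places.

0.99 percentage points

Labor's share = 1 − 0.43 = 0.57.
Economy A: TFP = 0.9 + 1.29 − 2.166 = 0.024%.
Economy B: TFP = 2 − 3.139 + 0.171 = -0.968%.
Difference = 0.024 − (-0.968) = 0.992 pp.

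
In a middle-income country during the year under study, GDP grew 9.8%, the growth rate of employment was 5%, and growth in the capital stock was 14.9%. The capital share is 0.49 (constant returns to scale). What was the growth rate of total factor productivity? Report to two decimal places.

Labor's share = 1 − 0.49 = 0.51.
The capital stock: 0.49 × 14.9 = 7.301 pp.
Employment: 0.51 × 5 = 2.55 pp.
TFP growth = 9.8 − 9.851 = -0.051%.

-0.05%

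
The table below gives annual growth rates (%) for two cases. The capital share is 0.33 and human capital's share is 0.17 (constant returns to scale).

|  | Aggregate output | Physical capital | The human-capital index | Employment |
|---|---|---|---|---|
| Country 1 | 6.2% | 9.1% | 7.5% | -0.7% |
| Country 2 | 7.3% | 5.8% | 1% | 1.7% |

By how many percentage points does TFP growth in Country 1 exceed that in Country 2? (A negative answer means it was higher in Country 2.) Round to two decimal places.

-2.09 percentage points

Labor's share = 1 − 0.33 − 0.17 = 0.5.
Country 1: TFP = 6.2 − 3.003 − 1.275 + 0.35 = 2.272%.
Country 2: TFP = 7.3 − 1.914 − 0.17 − 0.85 = 4.366%.
Difference = 2.272 − (4.366) = -2.094 pp.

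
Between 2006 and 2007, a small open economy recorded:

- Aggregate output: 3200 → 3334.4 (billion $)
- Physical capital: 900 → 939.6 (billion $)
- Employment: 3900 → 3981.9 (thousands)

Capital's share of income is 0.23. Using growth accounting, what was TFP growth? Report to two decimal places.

TFP grew 1.57%.

Aggregate output growth = (3334.4 − 3200) / 3200 = 4.2%.
Physical capital growth = (939.6 − 900) / 900 = 4.4%.
Employment growth = (3981.9 − 3900) / 3900 = 2.1%.
Labor's share = 1 − 0.23 = 0.77.
Physical capital: 0.23 × 4.4 = 1.012 pp.
Employment: 0.77 × 2.1 = 1.617 pp.
TFP growth = 4.2 − 2.629 = 1.571%.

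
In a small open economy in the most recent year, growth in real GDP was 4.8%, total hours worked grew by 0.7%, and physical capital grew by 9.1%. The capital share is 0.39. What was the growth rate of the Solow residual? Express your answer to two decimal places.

Labor's share = 1 − 0.39 = 0.61.
Physical capital: 0.39 × 9.1 = 3.549 pp.
Total hours worked: 0.61 × 0.7 = 0.427 pp.
TFP growth = 4.8 − 3.976 = 0.824%.

0.82%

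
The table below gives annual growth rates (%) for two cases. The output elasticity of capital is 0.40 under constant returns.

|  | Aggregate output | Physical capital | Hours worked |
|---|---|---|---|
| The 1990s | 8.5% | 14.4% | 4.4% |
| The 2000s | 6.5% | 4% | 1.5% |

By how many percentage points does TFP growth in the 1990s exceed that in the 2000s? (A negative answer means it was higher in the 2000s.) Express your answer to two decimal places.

Labor's share = 1 − 0.4 = 0.6.
The 1990s: TFP = 8.5 − 5.76 − 2.64 = 0.1%.
The 2000s: TFP = 6.5 − 1.6 − 0.9 = 4%.
Difference = 0.1 − (4) = -3.9 pp.

-3.90 percentage points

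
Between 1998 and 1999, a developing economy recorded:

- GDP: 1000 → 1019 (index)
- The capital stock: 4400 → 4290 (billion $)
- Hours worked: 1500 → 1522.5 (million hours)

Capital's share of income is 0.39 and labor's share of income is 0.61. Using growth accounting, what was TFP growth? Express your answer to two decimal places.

GDP growth = (1019 − 1000) / 1000 = 1.9%.
The capital stock growth = (4290 − 4400) / 4400 = -2.5%.
Hours worked growth = (1522.5 − 1500) / 1500 = 1.5%.
Labor's share = 1 − 0.39 = 0.61.
The capital stock: 0.39 × (-2.5) = -0.975 pp.
Hours worked: 0.61 × 1.5 = 0.915 pp.
TFP growth = 1.9 + 0.06 = 1.96%.

1.96%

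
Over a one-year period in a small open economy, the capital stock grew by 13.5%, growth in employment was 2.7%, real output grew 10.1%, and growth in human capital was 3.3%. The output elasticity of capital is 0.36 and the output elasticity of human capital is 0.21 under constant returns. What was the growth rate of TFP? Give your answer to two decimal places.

3.39%

Labor's share = 1 − 0.36 − 0.21 = 0.43.
The capital stock: 0.36 × 13.5 = 4.86 pp.
Human capital: 0.21 × 3.3 = 0.693 pp.
Employment: 0.43 × 2.7 = 1.161 pp.
TFP growth = 10.1 − 6.714 = 3.386%.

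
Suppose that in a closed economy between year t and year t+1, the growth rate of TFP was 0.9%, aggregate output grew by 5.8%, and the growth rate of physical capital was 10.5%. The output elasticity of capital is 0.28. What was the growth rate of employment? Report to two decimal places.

Labor's share = 1 − 0.28 = 0.72.
gY = gA + 0.28×10.5 + 0.72×g.
0.72×g = 5.8 − 0.9 − 2.94 = 1.96.
g = 1.96 / 0.72 = 2.7222%.

2.72%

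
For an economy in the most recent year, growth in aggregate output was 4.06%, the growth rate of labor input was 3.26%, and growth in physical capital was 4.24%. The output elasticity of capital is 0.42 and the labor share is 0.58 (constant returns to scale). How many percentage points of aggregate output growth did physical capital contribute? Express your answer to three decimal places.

1.781 percentage points

Contribution = share × growth = 0.42 × 4.24 = 1.7808 pp.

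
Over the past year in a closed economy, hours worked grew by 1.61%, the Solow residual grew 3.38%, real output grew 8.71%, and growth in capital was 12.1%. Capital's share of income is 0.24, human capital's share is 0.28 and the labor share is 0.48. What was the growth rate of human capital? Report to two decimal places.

Labor's share = 1 − 0.24 − 0.28 = 0.48.
gY = gA + 0.24×12.1 + 0.48×1.61 + 0.28×g.
0.28×g = 8.71 − 3.38 − 3.6768 = 1.6532.
g = 1.6532 / 0.28 = 5.9043%.

Human capital grew 5.90%.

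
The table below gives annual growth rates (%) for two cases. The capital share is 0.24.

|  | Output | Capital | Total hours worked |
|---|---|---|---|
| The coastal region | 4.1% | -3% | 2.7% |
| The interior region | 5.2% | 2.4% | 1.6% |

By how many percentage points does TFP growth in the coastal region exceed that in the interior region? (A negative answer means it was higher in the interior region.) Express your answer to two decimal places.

Labor's share = 1 − 0.24 = 0.76.
The coastal region: TFP = 4.1 + 0.72 − 2.052 = 2.768%.
The interior region: TFP = 5.2 − 0.576 − 1.216 = 3.408%.
Difference = 2.768 − (3.408) = -0.64 pp.

-0.64 percentage points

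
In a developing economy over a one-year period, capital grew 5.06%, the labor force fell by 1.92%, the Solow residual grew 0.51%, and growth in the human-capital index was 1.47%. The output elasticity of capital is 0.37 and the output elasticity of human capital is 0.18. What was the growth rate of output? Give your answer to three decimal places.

Output grew 1.783%.

Labor's share = 1 − 0.37 − 0.18 = 0.45.
Capital: 0.37 × 5.06 = 1.8722 pp.
The human-capital index: 0.18 × 1.47 = 0.2646 pp.
The labor force: 0.45 × (-1.92) = -0.864 pp.
Output growth = 0.51 + 1.2728 = 1.7828%.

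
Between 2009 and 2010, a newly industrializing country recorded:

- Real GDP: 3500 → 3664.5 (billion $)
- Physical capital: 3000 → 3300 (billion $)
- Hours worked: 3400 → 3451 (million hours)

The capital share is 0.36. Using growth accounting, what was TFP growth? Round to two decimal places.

TFP grew 0.14%.

Real GDP growth = (3664.5 − 3500) / 3500 = 4.7%.
Physical capital growth = (3300 − 3000) / 3000 = 10%.
Hours worked growth = (3451 − 3400) / 3400 = 1.5%.
Labor's share = 1 − 0.36 = 0.64.
Physical capital: 0.36 × 10 = 3.6 pp.
Hours worked: 0.64 × 1.5 = 0.96 pp.
TFP growth = 4.7 − 4.56 = 0.14%.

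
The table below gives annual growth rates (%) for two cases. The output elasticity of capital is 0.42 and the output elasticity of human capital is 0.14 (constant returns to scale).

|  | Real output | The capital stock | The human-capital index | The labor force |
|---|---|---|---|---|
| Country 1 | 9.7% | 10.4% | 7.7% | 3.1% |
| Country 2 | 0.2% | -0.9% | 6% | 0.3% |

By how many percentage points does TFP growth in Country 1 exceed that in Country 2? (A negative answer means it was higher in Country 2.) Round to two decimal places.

3.28 percentage points

Labor's share = 1 − 0.42 − 0.14 = 0.44.
Country 1: TFP = 9.7 − 4.368 − 1.078 − 1.364 = 2.89%.
Country 2: TFP = 0.2 + 0.378 − 0.84 − 0.132 = -0.394%.
Difference = 2.89 − (-0.394) = 3.284 pp.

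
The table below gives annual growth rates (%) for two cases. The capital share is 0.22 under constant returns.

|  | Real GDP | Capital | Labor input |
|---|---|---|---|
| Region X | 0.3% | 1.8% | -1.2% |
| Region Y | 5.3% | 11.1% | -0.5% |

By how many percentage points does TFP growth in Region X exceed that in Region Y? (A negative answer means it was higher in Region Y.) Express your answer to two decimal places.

Labor's share = 1 − 0.22 = 0.78.
Region X: TFP = 0.3 − 0.396 + 0.936 = 0.84%.
Region Y: TFP = 5.3 − 2.442 + 0.39 = 3.248%.
Difference = 0.84 − (3.248) = -2.408 pp.

-2.41 percentage points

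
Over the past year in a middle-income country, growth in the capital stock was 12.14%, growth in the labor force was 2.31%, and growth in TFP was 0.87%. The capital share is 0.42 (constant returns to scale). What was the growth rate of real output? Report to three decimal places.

Labor's share = 1 − 0.42 = 0.58.
The capital stock: 0.42 × 12.14 = 5.0988 pp.
The labor force: 0.58 × 2.31 = 1.3398 pp.
Output growth = 0.87 + 6.4386 = 7.3086%.

7.309%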